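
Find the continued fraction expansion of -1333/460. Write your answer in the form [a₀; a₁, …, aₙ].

Apply division with remainder until the remainder is 0:
-1333 = -3·460 + 47, so a_0 = -3
460 = 9·47 + 37, so a_1 = 9
47 = 1·37 + 10, so a_2 = 1
37 = 3·10 + 7, so a_3 = 3
10 = 1·7 + 3, so a_4 = 1
7 = 2·3 + 1, so a_5 = 2
3 = 3·1 + 0, so a_6 = 3

[-3; 9, 1, 3, 1, 2, 3]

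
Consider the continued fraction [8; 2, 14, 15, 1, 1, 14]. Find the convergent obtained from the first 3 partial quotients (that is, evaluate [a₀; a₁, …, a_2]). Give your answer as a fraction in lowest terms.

Start with 14.
2 + 1/(14/1) = 2 + 1/14 = 29/14
8 + 1/(29/14) = 8 + 14/29 = 246/29

246/29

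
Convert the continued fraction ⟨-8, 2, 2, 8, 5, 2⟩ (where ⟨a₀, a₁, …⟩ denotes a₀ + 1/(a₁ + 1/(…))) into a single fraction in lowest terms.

-3585/472

Work from the innermost term outward:
Start with 2.
5 + 1/(2/1) = 5 + 1/2 = 11/2
8 + 1/(11/2) = 8 + 2/11 = 90/11
2 + 1/(90/11) = 2 + 11/90 = 191/90
2 + 1/(191/90) = 2 + 90/191 = 472/191
-8 + 1/(472/191) = -8 + 191/472 = -3585/472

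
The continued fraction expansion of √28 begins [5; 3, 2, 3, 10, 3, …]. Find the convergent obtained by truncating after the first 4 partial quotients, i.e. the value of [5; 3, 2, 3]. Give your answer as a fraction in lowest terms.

Start with 3.
2 + 1/(3/1) = 2 + 1/3 = 7/3
3 + 1/(7/3) = 3 + 3/7 = 24/7
5 + 1/(24/7) = 5 + 7/24 = 127/24

127/24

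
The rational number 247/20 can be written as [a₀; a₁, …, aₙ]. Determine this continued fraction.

[12; 2, 1, 6]

Apply division with remainder until the remainder is 0:
247 ÷ 20 → quotient 12, remainder 7
20 ÷ 7 → quotient 2, remainder 6
7 ÷ 6 → quotient 1, remainder 1
6 ÷ 1 → quotient 6, remainder 0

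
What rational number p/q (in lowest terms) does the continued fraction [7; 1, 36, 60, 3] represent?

53419/6700

a_0 = 7: 7/1
a_1 = 1: 8/1
a_2 = 36: 295/37
a_3 = 60: 17708/2221
a_4 = 3: 53419/6700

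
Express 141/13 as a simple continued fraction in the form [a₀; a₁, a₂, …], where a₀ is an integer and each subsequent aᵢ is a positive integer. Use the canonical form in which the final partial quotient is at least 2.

[10; 1, 5, 2]

Repeatedly divide and take the remainder:
141 ÷ 13 → quotient 10, remainder 11
13 ÷ 11 → quotient 1, remainder 2
11 ÷ 2 → quotient 5, remainder 1
2 ÷ 1 → quotient 2, remainder 0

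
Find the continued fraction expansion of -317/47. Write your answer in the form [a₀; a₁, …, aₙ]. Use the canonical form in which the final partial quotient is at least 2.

[-7; 3, 1, 11]

Run the Euclidean algorithm, recording each quotient:
-317 ÷ 47 → quotient -7, remainder 12
47 ÷ 12 → quotient 3, remainder 11
12 ÷ 11 → quotient 1, remainder 1
11 ÷ 1 → quotient 11, remainder 0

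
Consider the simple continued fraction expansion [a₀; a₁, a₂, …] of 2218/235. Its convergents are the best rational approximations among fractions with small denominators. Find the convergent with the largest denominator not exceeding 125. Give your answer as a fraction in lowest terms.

689/73

a_0 = 9: 9/1  (≤ bound)
a_1 = 2: 19/2  (≤ bound)
a_2 = 3: 66/7  (≤ bound)
a_3 = 1: 85/9  (≤ bound)
a_4 = 1: 151/16  (≤ bound)
a_5 = 4: 689/73  (≤ bound)
a_6 = 3: 2218/235  (> 125, stop)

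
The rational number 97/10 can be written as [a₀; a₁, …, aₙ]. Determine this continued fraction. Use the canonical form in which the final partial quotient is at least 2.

Repeatedly divide and take the remainder:
97 ÷ 10 → quotient 9, remainder 7
10 ÷ 7 → quotient 1, remainder 3
7 ÷ 3 → quotient 2, remainder 1
3 ÷ 1 → quotient 3, remainder 0

[9; 1, 2, 3]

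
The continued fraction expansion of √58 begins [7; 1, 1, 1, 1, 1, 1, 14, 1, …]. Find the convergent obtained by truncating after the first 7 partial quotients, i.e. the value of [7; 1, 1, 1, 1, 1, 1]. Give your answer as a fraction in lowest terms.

99/13

Work from the innermost term outward:
Start with 1.
1 + 1/(1/1) = 1 + 1/1 = 2/1
1 + 1/(2/1) = 1 + 1/2 = 3/2
1 + 1/(3/2) = 1 + 2/3 = 5/3
1 + 1/(5/3) = 1 + 3/5 = 8/5
1 + 1/(8/5) = 1 + 5/8 = 13/8
7 + 1/(13/8) = 7 + 8/13 = 99/13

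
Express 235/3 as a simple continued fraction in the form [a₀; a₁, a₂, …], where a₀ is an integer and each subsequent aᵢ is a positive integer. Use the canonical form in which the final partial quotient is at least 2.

[78; 3]

Repeatedly divide and take the remainder:
235 ÷ 3 → quotient 78, remainder 1
3 ÷ 1 → quotient 3, remainder 0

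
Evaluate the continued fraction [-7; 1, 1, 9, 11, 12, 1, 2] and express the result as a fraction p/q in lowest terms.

Compute successive convergents:
a_0 = -7: -7/1
a_1 = 1: -6/1
a_2 = 1: -13/2
a_3 = 9: -123/19
a_4 = 11: -1366/211
a_5 = 12: -16515/2551
a_6 = 1: -17881/2762
a_7 = 2: -52277/8075

-52277/8075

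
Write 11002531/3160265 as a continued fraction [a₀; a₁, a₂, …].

[3; 2, 13, 34, 12, 2, 6, 21]

11002531 ÷ 3160265 → quotient 3, remainder 1521736
3160265 ÷ 1521736 → quotient 2, remainder 116793
1521736 ÷ 116793 → quotient 13, remainder 3427
116793 ÷ 3427 → quotient 34, remainder 275
3427 ÷ 275 → quotient 12, remainder 127
275 ÷ 127 → quotient 2, remainder 21
127 ÷ 21 → quotient 6, remainder 1
21 ÷ 1 → quotient 21, remainder 0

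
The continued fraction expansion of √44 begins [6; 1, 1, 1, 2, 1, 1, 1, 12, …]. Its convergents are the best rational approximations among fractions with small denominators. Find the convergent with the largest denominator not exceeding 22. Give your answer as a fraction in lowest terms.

126/19

List convergents until the denominator exceeds the bound:
a_0 = 6: 6/1  (≤ bound)
a_1 = 1: 7/1  (≤ bound)
a_2 = 1: 13/2  (≤ bound)
a_3 = 1: 20/3  (≤ bound)
a_4 = 2: 53/8  (≤ bound)
a_5 = 1: 73/11  (≤ bound)
a_6 = 1: 126/19  (≤ bound)
a_7 = 1: 199/30  (> 22, stop)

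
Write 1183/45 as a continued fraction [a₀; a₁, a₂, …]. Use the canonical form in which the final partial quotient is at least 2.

[26; 3, 2, 6]

⌊1183/45⌋ = 26, remainder 13
⌊45/13⌋ = 3, remainder 6
⌊13/6⌋ = 2, remainder 1
⌊6/1⌋ = 6, remainder 0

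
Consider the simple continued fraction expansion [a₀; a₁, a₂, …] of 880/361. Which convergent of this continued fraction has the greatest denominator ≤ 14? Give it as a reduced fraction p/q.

22/9

a_0 = 2: 2/1  (≤ bound)
a_1 = 2: 5/2  (≤ bound)
a_2 = 3: 17/7  (≤ bound)
a_3 = 1: 22/9  (≤ bound)
a_4 = 1: 39/16  (> 14, stop)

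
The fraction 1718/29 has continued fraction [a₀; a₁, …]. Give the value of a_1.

Repeatedly divide and take the remainder:
1718 ÷ 29 → quotient 59, remainder 7
29 ÷ 7 → quotient 4, remainder 1

4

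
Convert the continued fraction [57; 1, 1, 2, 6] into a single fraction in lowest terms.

Start with 6.
2 + 1/(6/1) = 2 + 1/6 = 13/6
1 + 1/(13/6) = 1 + 6/13 = 19/13
1 + 1/(19/13) = 1 + 13/19 = 32/19
57 + 1/(32/19) = 57 + 19/32 = 1843/32

1843/32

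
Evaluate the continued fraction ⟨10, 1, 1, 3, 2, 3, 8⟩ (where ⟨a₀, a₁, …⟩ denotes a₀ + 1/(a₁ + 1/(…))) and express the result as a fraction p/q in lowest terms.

a_0 = 10: 10/1
a_1 = 1: 11/1
a_2 = 1: 21/2
a_3 = 3: 74/7
a_4 = 2: 169/16
a_5 = 3: 581/55
a_6 = 8: 4817/456

4817/456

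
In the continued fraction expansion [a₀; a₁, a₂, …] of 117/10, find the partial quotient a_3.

3

117 ÷ 10 → quotient 11, remainder 7
10 ÷ 7 → quotient 1, remainder 3
7 ÷ 3 → quotient 2, remainder 1
3 ÷ 1 → quotient 3, remainder 0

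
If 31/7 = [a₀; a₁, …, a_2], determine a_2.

Repeatedly divide and take the remainder:
⌊31/7⌋ = 4, remainder 3
⌊7/3⌋ = 2, remainder 1
⌊3/1⌋ = 3, remainder 0

3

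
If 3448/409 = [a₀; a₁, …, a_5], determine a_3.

11

3448 ÷ 409 → quotient 8, remainder 176
409 ÷ 176 → quotient 2, remainder 57
176 ÷ 57 → quotient 3, remainder 5
57 ÷ 5 → quotient 11, remainder 2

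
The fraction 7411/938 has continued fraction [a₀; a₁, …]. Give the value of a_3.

11

7411 ÷ 938 → quotient 7, remainder 845
938 ÷ 845 → quotient 1, remainder 93
845 ÷ 93 → quotient 9, remainder 8
93 ÷ 8 → quotient 11, remainder 5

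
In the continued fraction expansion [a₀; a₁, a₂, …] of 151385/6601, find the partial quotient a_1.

151385 = 22·6601 + 6163, so a_0 = 22
6601 = 1·6163 + 438, so a_1 = 1

1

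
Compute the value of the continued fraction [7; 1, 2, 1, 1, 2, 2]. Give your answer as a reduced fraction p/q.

a_0 = 7: 7/1
a_1 = 1: 8/1
a_2 = 2: 23/3
a_3 = 1: 31/4
a_4 = 1: 54/7
a_5 = 2: 139/18
a_6 = 2: 332/43

332/43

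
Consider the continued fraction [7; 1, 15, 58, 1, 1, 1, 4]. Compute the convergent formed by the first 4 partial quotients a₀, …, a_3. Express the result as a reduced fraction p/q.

7374/929

Start with 58.
15 + 1/(58/1) = 15 + 1/58 = 871/58
1 + 1/(871/58) = 1 + 58/871 = 929/871
7 + 1/(929/871) = 7 + 871/929 = 7374/929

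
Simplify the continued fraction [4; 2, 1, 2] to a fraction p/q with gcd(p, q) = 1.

35/8

a_0 = 4: 4/1
a_1 = 2: 9/2
a_2 = 1: 13/3
a_3 = 2: 35/8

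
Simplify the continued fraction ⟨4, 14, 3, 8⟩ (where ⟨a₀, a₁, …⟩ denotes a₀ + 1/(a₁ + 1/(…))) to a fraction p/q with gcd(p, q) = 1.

Collapse the nested fraction from the inside out:
Start with 8.
3 + 1/(8/1) = 3 + 1/8 = 25/8
14 + 1/(25/8) = 14 + 8/25 = 358/25
4 + 1/(358/25) = 4 + 25/358 = 1457/358

1457/358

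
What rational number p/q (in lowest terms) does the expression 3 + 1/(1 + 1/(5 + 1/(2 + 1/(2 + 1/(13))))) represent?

1649/429

Compute successive convergents:
a_0 = 3: 3/1
a_1 = 1: 4/1
a_2 = 5: 23/6
a_3 = 2: 50/13
a_4 = 2: 123/32
a_5 = 13: 1649/429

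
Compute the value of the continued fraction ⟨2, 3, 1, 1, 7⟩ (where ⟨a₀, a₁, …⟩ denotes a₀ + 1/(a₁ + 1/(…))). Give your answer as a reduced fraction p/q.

a_0 = 2: 2/1
a_1 = 3: 7/3
a_2 = 1: 9/4
a_3 = 1: 16/7
a_4 = 7: 121/53

121/53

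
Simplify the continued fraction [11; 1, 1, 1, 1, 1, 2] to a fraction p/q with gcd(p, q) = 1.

Use the convergent recurrence hₖ = aₖ·hₖ₋₁ + hₖ₋₂ (and likewise for the denominators kₖ):
a_0 = 11: 11/1
a_1 = 1: 12/1
a_2 = 1: 23/2
a_3 = 1: 35/3
a_4 = 1: 58/5
a_5 = 1: 93/8
a_6 = 2: 244/21

244/21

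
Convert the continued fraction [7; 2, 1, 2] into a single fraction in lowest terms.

Use the convergent recurrence hₖ = aₖ·hₖ₋₁ + hₖ₋₂ (and likewise for the denominators kₖ):
a_0 = 7: 7/1
a_1 = 2: 15/2
a_2 = 1: 22/3
a_3 = 2: 59/8

59/8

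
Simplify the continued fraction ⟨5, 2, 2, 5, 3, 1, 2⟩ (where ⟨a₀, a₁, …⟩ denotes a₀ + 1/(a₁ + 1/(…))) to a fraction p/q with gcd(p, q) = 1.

Build up convergents one term at a time:
a_0 = 5: 5/1
a_1 = 2: 11/2
a_2 = 2: 27/5
a_3 = 5: 146/27
a_4 = 3: 465/86
a_5 = 1: 611/113
a_6 = 2: 1687/312

1687/312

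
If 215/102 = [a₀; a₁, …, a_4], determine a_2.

3

Apply division with remainder until the remainder is 0:
215 = 2·102 + 11, so a_0 = 2
102 = 9·11 + 3, so a_1 = 9
11 = 3·3 + 2, so a_2 = 3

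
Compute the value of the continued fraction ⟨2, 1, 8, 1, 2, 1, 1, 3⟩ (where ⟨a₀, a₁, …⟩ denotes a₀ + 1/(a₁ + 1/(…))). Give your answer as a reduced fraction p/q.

Work from the innermost term outward:
Start with 3.
1 + 1/(3/1) = 1 + 1/3 = 4/3
1 + 1/(4/3) = 1 + 3/4 = 7/4
2 + 1/(7/4) = 2 + 4/7 = 18/7
1 + 1/(18/7) = 1 + 7/18 = 25/18
8 + 1/(25/18) = 8 + 18/25 = 218/25
1 + 1/(218/25) = 1 + 25/218 = 243/218
2 + 1/(243/218) = 2 + 218/243 = 704/243

704/243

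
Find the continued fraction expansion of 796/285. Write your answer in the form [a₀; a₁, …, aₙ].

[2; 1, 3, 1, 4, 1, 9]

796 = 2·285 + 226, so a_0 = 2
285 = 1·226 + 59, so a_1 = 1
226 = 3·59 + 49, so a_2 = 3
59 = 1·49 + 10, so a_3 = 1
49 = 4·10 + 9, so a_4 = 4
10 = 1·9 + 1, so a_5 = 1
9 = 9·1 + 0, so a_6 = 9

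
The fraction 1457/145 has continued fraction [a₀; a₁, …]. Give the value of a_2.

Apply division with remainder until the remainder is 0:
1457 ÷ 145 → quotient 10, remainder 7
145 ÷ 7 → quotient 20, remainder 5
7 ÷ 5 → quotient 1, remainder 2

1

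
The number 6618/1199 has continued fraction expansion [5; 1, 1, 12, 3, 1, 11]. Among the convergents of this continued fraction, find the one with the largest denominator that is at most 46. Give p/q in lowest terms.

List convergents until the denominator exceeds the bound:
a_0 = 5: 5/1  (≤ bound)
a_1 = 1: 6/1  (≤ bound)
a_2 = 1: 11/2  (≤ bound)
a_3 = 12: 138/25  (≤ bound)
a_4 = 3: 425/77  (> 46, stop)

138/25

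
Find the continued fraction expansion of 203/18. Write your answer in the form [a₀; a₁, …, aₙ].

203 = 11·18 + 5, so a_0 = 11
18 = 3·5 + 3, so a_1 = 3
5 = 1·3 + 2, so a_2 = 1
3 = 1·2 + 1, so a_3 = 1
2 = 2·1 + 0, so a_4 = 2

[11; 3, 1, 1, 2]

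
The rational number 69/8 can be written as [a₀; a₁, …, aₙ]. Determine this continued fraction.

[8; 1, 1, 1, 2]

Run the Euclidean algorithm, recording each quotient:
69 ÷ 8 → quotient 8, remainder 5
8 ÷ 5 → quotient 1, remainder 3
5 ÷ 3 → quotient 1, remainder 2
3 ÷ 2 → quotient 1, remainder 1
2 ÷ 1 → quotient 2, remainder 0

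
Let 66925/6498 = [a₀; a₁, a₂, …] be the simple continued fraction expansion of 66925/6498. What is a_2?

2

Run the Euclidean algorithm, recording each quotient:
66925 ÷ 6498 → quotient 10, remainder 1945
6498 ÷ 1945 → quotient 3, remainder 663
1945 ÷ 663 → quotient 2, remainder 619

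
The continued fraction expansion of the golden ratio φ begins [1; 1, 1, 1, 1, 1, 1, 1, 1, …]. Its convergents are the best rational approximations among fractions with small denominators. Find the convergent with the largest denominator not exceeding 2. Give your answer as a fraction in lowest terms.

a_0 = 1: 1/1  (≤ bound)
a_1 = 1: 2/1  (≤ bound)
a_2 = 1: 3/2  (≤ bound)
a_3 = 1: 5/3  (> 2, stop)

3/2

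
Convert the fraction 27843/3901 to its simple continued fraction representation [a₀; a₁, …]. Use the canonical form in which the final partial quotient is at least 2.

[7; 7, 3, 1, 1, 2, 14, 2]

Run the Euclidean algorithm, recording each quotient:
⌊27843/3901⌋ = 7, remainder 536
⌊3901/536⌋ = 7, remainder 149
⌊536/149⌋ = 3, remainder 89
⌊149/89⌋ = 1, remainder 60
⌊89/60⌋ = 1, remainder 29
⌊60/29⌋ = 2, remainder 2
⌊29/2⌋ = 14, remainder 1
⌊2/1⌋ = 2, remainder 0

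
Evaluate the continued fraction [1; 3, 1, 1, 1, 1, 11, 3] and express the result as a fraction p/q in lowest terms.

824/645

Collapse the nested fraction from the inside out:
Start with 3.
11 + 1/(3/1) = 11 + 1/3 = 34/3
1 + 1/(34/3) = 1 + 3/34 = 37/34
1 + 1/(37/34) = 1 + 34/37 = 71/37
1 + 1/(71/37) = 1 + 37/71 = 108/71
1 + 1/(108/71) = 1 + 71/108 = 179/108
3 + 1/(179/108) = 3 + 108/179 = 645/179
1 + 1/(645/179) = 1 + 179/645 = 824/645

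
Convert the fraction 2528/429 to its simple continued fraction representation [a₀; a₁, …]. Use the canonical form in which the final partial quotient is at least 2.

2528 = 5·429 + 383, so a_0 = 5
429 = 1·383 + 46, so a_1 = 1
383 = 8·46 + 15, so a_2 = 8
46 = 3·15 + 1, so a_3 = 3
15 = 15·1 + 0, so a_4 = 15

[5; 1, 8, 3, 15]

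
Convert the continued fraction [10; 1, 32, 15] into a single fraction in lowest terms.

Starting at the tail and folding back:
Start with 15.
32 + 1/(15/1) = 32 + 1/15 = 481/15
1 + 1/(481/15) = 1 + 15/481 = 496/481
10 + 1/(496/481) = 10 + 481/496 = 5441/496

5441/496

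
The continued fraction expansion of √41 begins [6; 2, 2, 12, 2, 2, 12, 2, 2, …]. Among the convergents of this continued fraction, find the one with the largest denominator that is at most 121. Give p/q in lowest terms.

List convergents until the denominator exceeds the bound:
a_0 = 6: 6/1  (≤ bound)
a_1 = 2: 13/2  (≤ bound)
a_2 = 2: 32/5  (≤ bound)
a_3 = 12: 397/62  (≤ bound)
a_4 = 2: 826/129  (> 121, stop)

397/62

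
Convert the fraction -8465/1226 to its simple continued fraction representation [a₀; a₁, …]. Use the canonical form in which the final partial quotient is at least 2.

Repeatedly divide and take the remainder:
-8465 = -7·1226 + 117, so a_0 = -7
1226 = 10·117 + 56, so a_1 = 10
117 = 2·56 + 5, so a_2 = 2
56 = 11·5 + 1, so a_3 = 11
5 = 5·1 + 0, so a_4 = 5

[-7; 10, 2, 11, 5]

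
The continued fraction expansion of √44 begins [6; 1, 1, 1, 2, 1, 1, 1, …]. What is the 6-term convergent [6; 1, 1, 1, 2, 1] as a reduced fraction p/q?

73/11

Compute successive convergents:
a_0 = 6: 6/1
a_1 = 1: 7/1
a_2 = 1: 13/2
a_3 = 1: 20/3
a_4 = 2: 53/8
a_5 = 1: 73/11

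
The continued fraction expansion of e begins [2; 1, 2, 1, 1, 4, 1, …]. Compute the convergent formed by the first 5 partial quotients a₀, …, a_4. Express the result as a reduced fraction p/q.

19/7

a_0 = 2: 2/1
a_1 = 1: 3/1
a_2 = 2: 8/3
a_3 = 1: 11/4
a_4 = 1: 19/7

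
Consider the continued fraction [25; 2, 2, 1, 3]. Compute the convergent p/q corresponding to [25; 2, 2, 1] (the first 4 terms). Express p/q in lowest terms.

Compute successive convergents:
a_0 = 25: 25/1
a_1 = 2: 51/2
a_2 = 2: 127/5
a_3 = 1: 178/7

178/7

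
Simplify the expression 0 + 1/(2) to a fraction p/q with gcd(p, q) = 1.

1/2

a_0 = 0: 0/1
a_1 = 2: 1/2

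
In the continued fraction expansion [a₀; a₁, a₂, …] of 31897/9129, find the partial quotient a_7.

⌊31897/9129⌋ = 3, remainder 4510
⌊9129/4510⌋ = 2, remainder 109
⌊4510/109⌋ = 41, remainder 41
⌊109/41⌋ = 2, remainder 27
⌊41/27⌋ = 1, remainder 14
⌊27/14⌋ = 1, remainder 13
⌊14/13⌋ = 1, remainder 1
⌊13/1⌋ = 13, remainder 0

13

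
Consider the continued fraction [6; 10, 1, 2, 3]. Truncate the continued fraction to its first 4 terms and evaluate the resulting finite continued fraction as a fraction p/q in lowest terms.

195/32

Start with 2.
1 + 1/(2/1) = 1 + 1/2 = 3/2
10 + 1/(3/2) = 10 + 2/3 = 32/3
6 + 1/(32/3) = 6 + 3/32 = 195/32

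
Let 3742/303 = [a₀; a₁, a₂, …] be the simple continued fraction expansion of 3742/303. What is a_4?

15

Repeatedly divide and take the remainder:
3742 ÷ 303 → quotient 12, remainder 106
303 ÷ 106 → quotient 2, remainder 91
106 ÷ 91 → quotient 1, remainder 15
91 ÷ 15 → quotient 6, remainder 1
15 ÷ 1 → quotient 15, remainder 0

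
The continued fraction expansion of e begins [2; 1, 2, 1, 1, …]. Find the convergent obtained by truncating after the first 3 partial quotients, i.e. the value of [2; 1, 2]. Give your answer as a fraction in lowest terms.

8/3

Start with 2.
1 + 1/(2/1) = 1 + 1/2 = 3/2
2 + 1/(3/2) = 2 + 2/3 = 8/3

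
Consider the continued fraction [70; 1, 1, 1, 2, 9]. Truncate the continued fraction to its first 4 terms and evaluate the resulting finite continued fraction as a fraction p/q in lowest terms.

Compute successive convergents:
a_0 = 70: 70/1
a_1 = 1: 71/1
a_2 = 1: 141/2
a_3 = 1: 212/3

212/3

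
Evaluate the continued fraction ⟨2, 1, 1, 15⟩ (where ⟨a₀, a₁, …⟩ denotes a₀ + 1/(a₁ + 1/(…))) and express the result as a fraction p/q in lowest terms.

Build up convergents one term at a time:
a_0 = 2: 2/1
a_1 = 1: 3/1
a_2 = 1: 5/2
a_3 = 15: 78/31

78/31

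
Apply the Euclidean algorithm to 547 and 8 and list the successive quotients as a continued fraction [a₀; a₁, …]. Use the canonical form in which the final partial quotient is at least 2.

Apply division with remainder until the remainder is 0:
⌊547/8⌋ = 68, remainder 3
⌊8/3⌋ = 2, remainder 2
⌊3/2⌋ = 1, remainder 1
⌊2/1⌋ = 2, remainder 0

[68; 2, 1, 2]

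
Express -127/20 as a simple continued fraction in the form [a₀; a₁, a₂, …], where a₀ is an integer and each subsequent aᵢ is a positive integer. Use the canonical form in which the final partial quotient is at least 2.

⌊-127/20⌋ = -7, remainder 13
⌊20/13⌋ = 1, remainder 7
⌊13/7⌋ = 1, remainder 6
⌊7/6⌋ = 1, remainder 1
⌊6/1⌋ = 6, remainder 0

[-7; 1, 1, 1, 6]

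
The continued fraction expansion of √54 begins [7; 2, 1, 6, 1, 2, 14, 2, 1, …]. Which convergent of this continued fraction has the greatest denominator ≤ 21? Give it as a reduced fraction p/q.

147/20

List convergents until the denominator exceeds the bound:
a_0 = 7: 7/1  (≤ bound)
a_1 = 2: 15/2  (≤ bound)
a_2 = 1: 22/3  (≤ bound)
a_3 = 6: 147/20  (≤ bound)
a_4 = 1: 169/23  (> 21, stop)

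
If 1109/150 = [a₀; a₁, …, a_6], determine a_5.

1109 ÷ 150 → quotient 7, remainder 59
150 ÷ 59 → quotient 2, remainder 32
59 ÷ 32 → quotient 1, remainder 27
32 ÷ 27 → quotient 1, remainder 5
27 ÷ 5 → quotient 5, remainder 2
5 ÷ 2 → quotient 2, remainder 1

2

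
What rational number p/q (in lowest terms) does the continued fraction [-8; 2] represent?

Use the convergent recurrence hₖ = aₖ·hₖ₋₁ + hₖ₋₂ (and likewise for the denominators kₖ):
a_0 = -8: -8/1
a_1 = 2: -15/2

-15/2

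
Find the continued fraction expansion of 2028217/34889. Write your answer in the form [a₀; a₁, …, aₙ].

[58; 7, 2, 49, 47]

⌊2028217/34889⌋ = 58, remainder 4655
⌊34889/4655⌋ = 7, remainder 2304
⌊4655/2304⌋ = 2, remainder 47
⌊2304/47⌋ = 49, remainder 1
⌊47/1⌋ = 47, remainder 0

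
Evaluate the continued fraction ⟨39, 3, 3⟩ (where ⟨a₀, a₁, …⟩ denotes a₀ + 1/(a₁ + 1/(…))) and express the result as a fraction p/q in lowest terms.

Collapse the nested fraction from the inside out:
Start with 3.
3 + 1/(3/1) = 3 + 1/3 = 10/3
39 + 1/(10/3) = 39 + 3/10 = 393/10

393/10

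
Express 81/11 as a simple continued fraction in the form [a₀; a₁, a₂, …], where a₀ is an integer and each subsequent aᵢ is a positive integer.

81 = 7·11 + 4, so a_0 = 7
11 = 2·4 + 3, so a_1 = 2
4 = 1·3 + 1, so a_2 = 1
3 = 3·1 + 0, so a_3 = 3

[7; 2, 1, 3]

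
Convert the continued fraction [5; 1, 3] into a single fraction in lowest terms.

23/4

Collapse the nested fraction from the inside out:
Start with 3.
1 + 1/(3/1) = 1 + 1/3 = 4/3
5 + 1/(4/3) = 5 + 3/4 = 23/4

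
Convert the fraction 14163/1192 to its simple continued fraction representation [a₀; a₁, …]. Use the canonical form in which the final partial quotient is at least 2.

Apply division with remainder until the remainder is 0:
⌊14163/1192⌋ = 11, remainder 1051
⌊1192/1051⌋ = 1, remainder 141
⌊1051/141⌋ = 7, remainder 64
⌊141/64⌋ = 2, remainder 13
⌊64/13⌋ = 4, remainder 12
⌊13/12⌋ = 1, remainder 1
⌊12/1⌋ = 12, remainder 0

[11; 1, 7, 2, 4, 1, 12]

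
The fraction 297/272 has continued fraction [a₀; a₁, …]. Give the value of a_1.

Repeatedly divide and take the remainder:
297 = 1·272 + 25, so a_0 = 1
272 = 10·25 + 22, so a_1 = 10

10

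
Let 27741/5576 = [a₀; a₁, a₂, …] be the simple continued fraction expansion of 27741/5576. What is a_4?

Run the Euclidean algorithm, recording each quotient:
27741 = 4·5576 + 5437, so a_0 = 4
5576 = 1·5437 + 139, so a_1 = 1
5437 = 39·139 + 16, so a_2 = 39
139 = 8·16 + 11, so a_3 = 8
16 = 1·11 + 5, so a_4 = 1

1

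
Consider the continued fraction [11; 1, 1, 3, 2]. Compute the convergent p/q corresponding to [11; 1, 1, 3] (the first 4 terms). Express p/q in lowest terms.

81/7

Start with 3.
1 + 1/(3/1) = 1 + 1/3 = 4/3
1 + 1/(4/3) = 1 + 3/4 = 7/4
11 + 1/(7/4) = 11 + 4/7 = 81/7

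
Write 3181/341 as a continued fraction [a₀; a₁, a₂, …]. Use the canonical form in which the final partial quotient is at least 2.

[9; 3, 22, 2, 2]

3181 = 9·341 + 112, so a_0 = 9
341 = 3·112 + 5, so a_1 = 3
112 = 22·5 + 2, so a_2 = 22
5 = 2·2 + 1, so a_3 = 2
2 = 2·1 + 0, so a_4 = 2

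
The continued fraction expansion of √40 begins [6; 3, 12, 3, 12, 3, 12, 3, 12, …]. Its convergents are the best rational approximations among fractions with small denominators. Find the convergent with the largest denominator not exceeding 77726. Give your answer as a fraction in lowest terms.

337434/53353

a_0 = 6: 6/1  (≤ bound)
a_1 = 3: 19/3  (≤ bound)
a_2 = 12: 234/37  (≤ bound)
a_3 = 3: 721/114  (≤ bound)
a_4 = 12: 8886/1405  (≤ bound)
a_5 = 3: 27379/4329  (≤ bound)
a_6 = 12: 337434/53353  (≤ bound)
a_7 = 3: 1039681/164388  (> 77726, stop)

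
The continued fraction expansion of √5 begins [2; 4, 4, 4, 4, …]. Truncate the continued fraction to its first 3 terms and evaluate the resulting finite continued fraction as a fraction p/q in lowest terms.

38/17

Start with 4.
4 + 1/(4/1) = 4 + 1/4 = 17/4
2 + 1/(17/4) = 2 + 4/17 = 38/17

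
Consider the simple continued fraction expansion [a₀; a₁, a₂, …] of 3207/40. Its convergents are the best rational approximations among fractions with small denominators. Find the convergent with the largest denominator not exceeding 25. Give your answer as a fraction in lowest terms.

1363/17

a_0 = 80: 80/1  (≤ bound)
a_1 = 5: 401/5  (≤ bound)
a_2 = 1: 481/6  (≤ bound)
a_3 = 2: 1363/17  (≤ bound)
a_4 = 2: 3207/40  (> 25, stop)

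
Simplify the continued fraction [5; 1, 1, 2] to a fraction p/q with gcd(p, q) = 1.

Starting at the tail and folding back:
Start with 2.
1 + 1/(2/1) = 1 + 1/2 = 3/2
1 + 1/(3/2) = 1 + 2/3 = 5/3
5 + 1/(5/3) = 5 + 3/5 = 28/5

28/5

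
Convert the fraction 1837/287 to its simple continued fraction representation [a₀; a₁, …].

[6; 2, 2, 57]

1837 ÷ 287 → quotient 6, remainder 115
287 ÷ 115 → quotient 2, remainder 57
115 ÷ 57 → quotient 2, remainder 1
57 ÷ 1 → quotient 57, remainder 0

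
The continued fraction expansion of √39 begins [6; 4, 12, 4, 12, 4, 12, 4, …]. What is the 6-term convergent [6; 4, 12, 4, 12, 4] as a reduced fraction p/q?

62425/9996

Start with 4.
12 + 1/(4/1) = 12 + 1/4 = 49/4
4 + 1/(49/4) = 4 + 4/49 = 200/49
12 + 1/(200/49) = 12 + 49/200 = 2449/200
4 + 1/(2449/200) = 4 + 200/2449 = 9996/2449
6 + 1/(9996/2449) = 6 + 2449/9996 = 62425/9996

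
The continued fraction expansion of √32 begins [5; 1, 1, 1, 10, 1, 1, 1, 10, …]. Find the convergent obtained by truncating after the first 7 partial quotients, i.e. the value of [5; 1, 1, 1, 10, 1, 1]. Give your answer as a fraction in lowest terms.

Start with 1.
1 + 1/(1/1) = 1 + 1/1 = 2/1
10 + 1/(2/1) = 10 + 1/2 = 21/2
1 + 1/(21/2) = 1 + 2/21 = 23/21
1 + 1/(23/21) = 1 + 21/23 = 44/23
1 + 1/(44/23) = 1 + 23/44 = 67/44
5 + 1/(67/44) = 5 + 44/67 = 379/67

379/67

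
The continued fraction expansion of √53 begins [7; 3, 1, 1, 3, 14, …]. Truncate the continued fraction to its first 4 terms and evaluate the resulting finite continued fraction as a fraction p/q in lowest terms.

51/7

Start with 1.
1 + 1/(1/1) = 1 + 1/1 = 2/1
3 + 1/(2/1) = 3 + 1/2 = 7/2
7 + 1/(7/2) = 7 + 2/7 = 51/7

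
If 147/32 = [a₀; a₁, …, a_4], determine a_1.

1

147 ÷ 32 → quotient 4, remainder 19
32 ÷ 19 → quotient 1, remainder 13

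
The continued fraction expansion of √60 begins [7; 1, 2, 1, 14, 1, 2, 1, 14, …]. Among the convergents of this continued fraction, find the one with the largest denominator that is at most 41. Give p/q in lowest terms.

31/4

a_0 = 7: 7/1  (≤ bound)
a_1 = 1: 8/1  (≤ bound)
a_2 = 2: 23/3  (≤ bound)
a_3 = 1: 31/4  (≤ bound)
a_4 = 14: 457/59  (> 41, stop)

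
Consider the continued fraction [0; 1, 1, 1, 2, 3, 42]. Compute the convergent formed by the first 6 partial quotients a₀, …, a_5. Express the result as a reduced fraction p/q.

17/27

Compute successive convergents:
a_0 = 0: 0/1
a_1 = 1: 1/1
a_2 = 1: 1/2
a_3 = 1: 2/3
a_4 = 2: 5/8
a_5 = 3: 17/27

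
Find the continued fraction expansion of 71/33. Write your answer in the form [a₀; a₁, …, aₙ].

[2; 6, 1, 1, 2]

71 = 2·33 + 5, so a_0 = 2
33 = 6·5 + 3, so a_1 = 6
5 = 1·3 + 2, so a_2 = 1
3 = 1·2 + 1, so a_3 = 1
2 = 2·1 + 0, so a_4 = 2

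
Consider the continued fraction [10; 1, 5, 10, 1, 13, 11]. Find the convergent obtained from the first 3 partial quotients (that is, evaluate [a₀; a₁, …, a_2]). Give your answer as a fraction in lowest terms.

65/6

a_0 = 10: 10/1
a_1 = 1: 11/1
a_2 = 5: 65/6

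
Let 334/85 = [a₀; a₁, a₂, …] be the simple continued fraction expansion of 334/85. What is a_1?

1

334 = 3·85 + 79, so a_0 = 3
85 = 1·79 + 6, so a_1 = 1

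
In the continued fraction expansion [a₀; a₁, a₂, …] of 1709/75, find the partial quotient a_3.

1

⌊1709/75⌋ = 22, remainder 59
⌊75/59⌋ = 1, remainder 16
⌊59/16⌋ = 3, remainder 11
⌊16/11⌋ = 1, remainder 5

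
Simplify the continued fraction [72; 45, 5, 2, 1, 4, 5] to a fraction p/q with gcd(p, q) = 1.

Start with 5.
4 + 1/(5/1) = 4 + 1/5 = 21/5
1 + 1/(21/5) = 1 + 5/21 = 26/21
2 + 1/(26/21) = 2 + 21/26 = 73/26
5 + 1/(73/26) = 5 + 26/73 = 391/73
45 + 1/(391/73) = 45 + 73/391 = 17668/391
72 + 1/(17668/391) = 72 + 391/17668 = 1272487/17668

1272487/17668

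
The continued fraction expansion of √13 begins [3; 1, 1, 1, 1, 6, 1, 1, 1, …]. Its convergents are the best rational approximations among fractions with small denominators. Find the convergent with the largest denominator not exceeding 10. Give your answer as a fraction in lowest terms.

18/5

a_0 = 3: 3/1  (≤ bound)
a_1 = 1: 4/1  (≤ bound)
a_2 = 1: 7/2  (≤ bound)
a_3 = 1: 11/3  (≤ bound)
a_4 = 1: 18/5  (≤ bound)
a_5 = 6: 119/33  (> 10, stop)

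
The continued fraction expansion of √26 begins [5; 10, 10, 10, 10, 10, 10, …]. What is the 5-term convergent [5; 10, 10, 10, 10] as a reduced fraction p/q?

52525/10301

Start with 10.
10 + 1/(10/1) = 10 + 1/10 = 101/10
10 + 1/(101/10) = 10 + 10/101 = 1020/101
10 + 1/(1020/101) = 10 + 101/1020 = 10301/1020
5 + 1/(10301/1020) = 5 + 1020/10301 = 52525/10301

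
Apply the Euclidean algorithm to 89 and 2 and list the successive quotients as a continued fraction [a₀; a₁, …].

⌊89/2⌋ = 44, remainder 1
⌊2/1⌋ = 2, remainder 0

[44; 2]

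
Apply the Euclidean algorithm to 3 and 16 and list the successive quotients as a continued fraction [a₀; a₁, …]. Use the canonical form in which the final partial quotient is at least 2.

[0; 5, 3]

⌊3/16⌋ = 0, remainder 3
⌊16/3⌋ = 5, remainder 1
⌊3/1⌋ = 3, remainder 0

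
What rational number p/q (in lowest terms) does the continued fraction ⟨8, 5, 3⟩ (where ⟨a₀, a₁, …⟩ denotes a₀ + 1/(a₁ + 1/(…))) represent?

Use the convergent recurrence hₖ = aₖ·hₖ₋₁ + hₖ₋₂ (and likewise for the denominators kₖ):
a_0 = 8: 8/1
a_1 = 5: 41/5
a_2 = 3: 131/16

131/16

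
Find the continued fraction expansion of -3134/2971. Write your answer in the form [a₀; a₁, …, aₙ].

[-2; 1, 17, 4, 2, 2, 7]

Repeatedly divide and take the remainder:
-3134 = -2·2971 + 2808, so a_0 = -2
2971 = 1·2808 + 163, so a_1 = 1
2808 = 17·163 + 37, so a_2 = 17
163 = 4·37 + 15, so a_3 = 4
37 = 2·15 + 7, so a_4 = 2
15 = 2·7 + 1, so a_5 = 2
7 = 7·1 + 0, so a_6 = 7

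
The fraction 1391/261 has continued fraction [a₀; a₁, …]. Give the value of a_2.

Run the Euclidean algorithm, recording each quotient:
1391 ÷ 261 → quotient 5, remainder 86
261 ÷ 86 → quotient 3, remainder 3
86 ÷ 3 → quotient 28, remainder 2

28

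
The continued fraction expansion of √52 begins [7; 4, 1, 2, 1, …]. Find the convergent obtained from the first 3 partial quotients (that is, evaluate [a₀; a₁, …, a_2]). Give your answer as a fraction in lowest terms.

Start with 1.
4 + 1/(1/1) = 4 + 1/1 = 5/1
7 + 1/(5/1) = 7 + 1/5 = 36/5

36/5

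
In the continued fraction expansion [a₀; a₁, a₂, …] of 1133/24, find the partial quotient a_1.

Apply division with remainder until the remainder is 0:
1133 ÷ 24 → quotient 47, remainder 5
24 ÷ 5 → quotient 4, remainder 4

4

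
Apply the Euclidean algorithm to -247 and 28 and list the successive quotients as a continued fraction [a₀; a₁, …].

[-9; 5, 1, 1, 2]

-247 ÷ 28 → quotient -9, remainder 5
28 ÷ 5 → quotient 5, remainder 3
5 ÷ 3 → quotient 1, remainder 2
3 ÷ 2 → quotient 1, remainder 1
2 ÷ 1 → quotient 2, remainder 0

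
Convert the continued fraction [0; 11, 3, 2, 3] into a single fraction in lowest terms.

Start with 3.
2 + 1/(3/1) = 2 + 1/3 = 7/3
3 + 1/(7/3) = 3 + 3/7 = 24/7
11 + 1/(24/7) = 11 + 7/24 = 271/24
0 + 1/(271/24) = 0 + 24/271 = 24/271

24/271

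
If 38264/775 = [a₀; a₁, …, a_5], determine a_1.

2

⌊38264/775⌋ = 49, remainder 289
⌊775/289⌋ = 2, remainder 197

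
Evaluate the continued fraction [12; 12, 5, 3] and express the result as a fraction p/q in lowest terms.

2356/195

Start with 3.
5 + 1/(3/1) = 5 + 1/3 = 16/3
12 + 1/(16/3) = 12 + 3/16 = 195/16
12 + 1/(195/16) = 12 + 16/195 = 2356/195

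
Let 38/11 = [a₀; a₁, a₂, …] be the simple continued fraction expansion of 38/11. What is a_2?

Repeatedly divide and take the remainder:
38 = 3·11 + 5, so a_0 = 3
11 = 2·5 + 1, so a_1 = 2
5 = 5·1 + 0, so a_2 = 5

5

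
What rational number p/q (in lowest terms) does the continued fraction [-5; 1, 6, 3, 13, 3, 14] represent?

a_0 = -5: -5/1
a_1 = 1: -4/1
a_2 = 6: -29/7
a_3 = 3: -91/22
a_4 = 13: -1212/293
a_5 = 3: -3727/901
a_6 = 14: -53390/12907

-53390/12907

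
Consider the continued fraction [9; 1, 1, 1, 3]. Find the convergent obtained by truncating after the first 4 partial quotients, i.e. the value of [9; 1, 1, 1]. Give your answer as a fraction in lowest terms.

29/3

Compute successive convergents:
a_0 = 9: 9/1
a_1 = 1: 10/1
a_2 = 1: 19/2
a_3 = 1: 29/3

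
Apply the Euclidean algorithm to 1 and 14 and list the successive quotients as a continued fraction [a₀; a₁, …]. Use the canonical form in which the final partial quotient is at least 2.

[0; 14]

1 = 0·14 + 1, so a_0 = 0
14 = 14·1 + 0, so a_1 = 14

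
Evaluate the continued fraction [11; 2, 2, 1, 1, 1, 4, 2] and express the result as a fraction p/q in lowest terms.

Starting at the tail and folding back:
Start with 2.
4 + 1/(2/1) = 4 + 1/2 = 9/2
1 + 1/(9/2) = 1 + 2/9 = 11/9
1 + 1/(11/9) = 1 + 9/11 = 20/11
1 + 1/(20/11) = 1 + 11/20 = 31/20
2 + 1/(31/20) = 2 + 20/31 = 82/31
2 + 1/(82/31) = 2 + 31/82 = 195/82
11 + 1/(195/82) = 11 + 82/195 = 2227/195

2227/195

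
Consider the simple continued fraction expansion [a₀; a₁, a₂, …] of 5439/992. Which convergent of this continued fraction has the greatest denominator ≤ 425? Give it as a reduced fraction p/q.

List convergents until the denominator exceeds the bound:
a_0 = 5: 5/1  (≤ bound)
a_1 = 2: 11/2  (≤ bound)
a_2 = 14: 159/29  (≤ bound)
a_3 = 11: 1760/321  (≤ bound)
a_4 = 3: 5439/992  (> 425, stop)

1760/321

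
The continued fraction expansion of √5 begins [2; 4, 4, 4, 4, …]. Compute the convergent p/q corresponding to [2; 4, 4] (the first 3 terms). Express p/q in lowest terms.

38/17

Build up convergents one term at a time:
a_0 = 2: 2/1
a_1 = 4: 9/4
a_2 = 4: 38/17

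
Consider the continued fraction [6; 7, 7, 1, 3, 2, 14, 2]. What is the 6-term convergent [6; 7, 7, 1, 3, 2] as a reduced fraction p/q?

3064/499

a_0 = 6: 6/1
a_1 = 7: 43/7
a_2 = 7: 307/50
a_3 = 1: 350/57
a_4 = 3: 1357/221
a_5 = 2: 3064/499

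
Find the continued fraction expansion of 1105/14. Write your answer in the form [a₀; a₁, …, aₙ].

1105 ÷ 14 → quotient 78, remainder 13
14 ÷ 13 → quotient 1, remainder 1
13 ÷ 1 → quotient 13, remainder 0

[78; 1, 13]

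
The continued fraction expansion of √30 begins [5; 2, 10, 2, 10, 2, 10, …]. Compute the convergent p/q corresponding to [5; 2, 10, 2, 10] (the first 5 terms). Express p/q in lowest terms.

Start with 10.
2 + 1/(10/1) = 2 + 1/10 = 21/10
10 + 1/(21/10) = 10 + 10/21 = 220/21
2 + 1/(220/21) = 2 + 21/220 = 461/220
5 + 1/(461/220) = 5 + 220/461 = 2525/461

2525/461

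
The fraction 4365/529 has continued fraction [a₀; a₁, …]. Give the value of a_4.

3

4365 ÷ 529 → quotient 8, remainder 133
529 ÷ 133 → quotient 3, remainder 130
133 ÷ 130 → quotient 1, remainder 3
130 ÷ 3 → quotient 43, remainder 1
3 ÷ 1 → quotient 3, remainder 0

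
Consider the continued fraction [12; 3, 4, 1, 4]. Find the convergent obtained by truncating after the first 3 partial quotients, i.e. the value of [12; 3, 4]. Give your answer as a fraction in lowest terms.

160/13

Start with 4.
3 + 1/(4/1) = 3 + 1/4 = 13/4
12 + 1/(13/4) = 12 + 4/13 = 160/13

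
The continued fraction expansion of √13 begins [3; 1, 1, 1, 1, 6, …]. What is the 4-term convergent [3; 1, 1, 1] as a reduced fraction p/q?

Start with 1.
1 + 1/(1/1) = 1 + 1/1 = 2/1
1 + 1/(2/1) = 1 + 1/2 = 3/2
3 + 1/(3/2) = 3 + 2/3 = 11/3

11/3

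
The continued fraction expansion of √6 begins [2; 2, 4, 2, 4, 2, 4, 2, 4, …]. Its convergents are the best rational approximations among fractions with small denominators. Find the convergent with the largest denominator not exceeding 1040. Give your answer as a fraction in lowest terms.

2158/881

a_0 = 2: 2/1  (≤ bound)
a_1 = 2: 5/2  (≤ bound)
a_2 = 4: 22/9  (≤ bound)
a_3 = 2: 49/20  (≤ bound)
a_4 = 4: 218/89  (≤ bound)
a_5 = 2: 485/198  (≤ bound)
a_6 = 4: 2158/881  (≤ bound)
a_7 = 2: 4801/1960  (> 1040, stop)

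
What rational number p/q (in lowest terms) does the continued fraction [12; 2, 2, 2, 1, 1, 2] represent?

a_0 = 12: 12/1
a_1 = 2: 25/2
a_2 = 2: 62/5
a_3 = 2: 149/12
a_4 = 1: 211/17
a_5 = 1: 360/29
a_6 = 2: 931/75

931/75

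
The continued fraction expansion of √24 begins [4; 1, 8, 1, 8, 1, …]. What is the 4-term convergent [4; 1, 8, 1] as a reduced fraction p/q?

a_0 = 4: 4/1
a_1 = 1: 5/1
a_2 = 8: 44/9
a_3 = 1: 49/10

49/10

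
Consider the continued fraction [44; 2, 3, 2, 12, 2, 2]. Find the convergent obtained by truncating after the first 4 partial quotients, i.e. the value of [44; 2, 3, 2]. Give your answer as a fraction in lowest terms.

Start with 2.
3 + 1/(2/1) = 3 + 1/2 = 7/2
2 + 1/(7/2) = 2 + 2/7 = 16/7
44 + 1/(16/7) = 44 + 7/16 = 711/16

711/16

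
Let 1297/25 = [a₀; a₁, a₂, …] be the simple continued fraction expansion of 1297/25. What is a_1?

1

Apply division with remainder until the remainder is 0:
1297 ÷ 25 → quotient 51, remainder 22
25 ÷ 22 → quotient 1, remainder 3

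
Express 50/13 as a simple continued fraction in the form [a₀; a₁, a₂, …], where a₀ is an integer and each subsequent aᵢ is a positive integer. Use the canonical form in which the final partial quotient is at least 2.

50 = 3·13 + 11, so a_0 = 3
13 = 1·11 + 2, so a_1 = 1
11 = 5·2 + 1, so a_2 = 5
2 = 2·1 + 0, so a_3 = 2

[3; 1, 5, 2]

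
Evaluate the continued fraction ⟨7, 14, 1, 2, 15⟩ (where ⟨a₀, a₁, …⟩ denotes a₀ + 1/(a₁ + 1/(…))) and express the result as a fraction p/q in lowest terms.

Collapse the nested fraction from the inside out:
Start with 15.
2 + 1/(15/1) = 2 + 1/15 = 31/15
1 + 1/(31/15) = 1 + 15/31 = 46/31
14 + 1/(46/31) = 14 + 31/46 = 675/46
7 + 1/(675/46) = 7 + 46/675 = 4771/675

4771/675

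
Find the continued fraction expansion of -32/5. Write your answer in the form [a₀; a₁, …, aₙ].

[-7; 1, 1, 2]

⌊-32/5⌋ = -7, remainder 3
⌊5/3⌋ = 1, remainder 2
⌊3/2⌋ = 1, remainder 1
⌊2/1⌋ = 2, remainder 0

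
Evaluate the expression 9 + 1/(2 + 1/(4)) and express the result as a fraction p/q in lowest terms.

85/9

a_0 = 9: 9/1
a_1 = 2: 19/2
a_2 = 4: 85/9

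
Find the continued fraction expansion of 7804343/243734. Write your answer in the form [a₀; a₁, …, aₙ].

Run the Euclidean algorithm, recording each quotient:
⌊7804343/243734⌋ = 32, remainder 4855
⌊243734/4855⌋ = 50, remainder 984
⌊4855/984⌋ = 4, remainder 919
⌊984/919⌋ = 1, remainder 65
⌊919/65⌋ = 14, remainder 9
⌊65/9⌋ = 7, remainder 2
⌊9/2⌋ = 4, remainder 1
⌊2/1⌋ = 2, remainder 0

[32; 50, 4, 1, 14, 7, 4, 2]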